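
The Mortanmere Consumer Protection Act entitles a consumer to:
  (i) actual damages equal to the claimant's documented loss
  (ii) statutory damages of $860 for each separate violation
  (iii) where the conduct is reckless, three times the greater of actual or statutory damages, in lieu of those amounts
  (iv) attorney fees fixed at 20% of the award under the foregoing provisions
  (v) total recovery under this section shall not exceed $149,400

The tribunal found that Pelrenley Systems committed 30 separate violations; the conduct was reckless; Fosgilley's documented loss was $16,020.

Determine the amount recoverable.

$92,880

Statutory damages: 30 × $860 = $25,800
Greater of actual damages ($16,020) or statutory damages ($25,800): $25,800
Trebled: 3 × $25,800 = $77,400
Attorney fees: 20% of $77,400 = $15,480
Total before cap: $77,400 + $15,480 = $92,880
Cap at $149,400: $92,880 is within the cap, no reduction.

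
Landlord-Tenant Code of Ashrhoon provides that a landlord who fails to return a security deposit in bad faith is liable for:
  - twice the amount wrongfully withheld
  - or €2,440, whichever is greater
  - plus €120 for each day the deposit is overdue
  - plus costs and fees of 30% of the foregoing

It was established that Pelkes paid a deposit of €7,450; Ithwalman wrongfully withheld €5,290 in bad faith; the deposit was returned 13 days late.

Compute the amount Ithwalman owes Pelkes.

€15,782

Doubled: 2 × €5,290 = €10,580
Minimum €2,440: €10,580 meets the minimum, no increase.
Late-return penalty: 13 × €120 = €1,560
Damages plus late penalty: €10,580 + €1,560 = €12,140
Costs and fees: 30% of €12,140 = €3,642
Total recovery: €12,140 + €3,642 = €15,782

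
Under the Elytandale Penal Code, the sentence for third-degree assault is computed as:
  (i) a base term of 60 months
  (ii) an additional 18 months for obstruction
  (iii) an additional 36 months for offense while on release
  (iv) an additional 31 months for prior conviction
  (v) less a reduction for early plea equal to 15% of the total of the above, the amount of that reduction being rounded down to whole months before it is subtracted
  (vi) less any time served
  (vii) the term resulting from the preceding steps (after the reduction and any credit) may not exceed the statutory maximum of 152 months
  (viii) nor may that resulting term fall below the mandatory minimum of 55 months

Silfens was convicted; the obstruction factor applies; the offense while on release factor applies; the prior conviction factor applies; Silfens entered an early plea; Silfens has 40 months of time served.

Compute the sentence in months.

Obstruction enhancement: +18 months
Offense while on release enhancement: +36 months
Prior conviction enhancement: +31 months
Adjusted term: 60 months + 18 months + 36 months + 31 months = 145 months
Early plea reduction: 15% of 145 months = 21 months (rounded down)
After reduction: 145 − 21 = 124 months
Less time served: 124 months − 40 months = 84 months
Cap at 152 months: 84 months is within the cap, no reduction.
Minimum 55 months: 84 months meets the minimum, no increase.

84 months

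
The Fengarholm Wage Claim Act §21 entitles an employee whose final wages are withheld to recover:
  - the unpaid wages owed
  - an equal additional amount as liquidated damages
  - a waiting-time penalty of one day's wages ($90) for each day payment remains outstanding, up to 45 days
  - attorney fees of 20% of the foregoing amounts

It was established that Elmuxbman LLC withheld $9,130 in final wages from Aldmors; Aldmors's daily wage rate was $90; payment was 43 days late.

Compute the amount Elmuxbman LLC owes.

$26,556

Liquidated damages (equal amount): $9,130
Penalty days: min(43, 45) = 43
Waiting-time penalty: 43 × $90 = $3,870
Subtotal: $9,130 + $9,130 + $3,870 = $22,130
Attorney fees: 20% of $22,130 = $4,426
Total award: $22,130 + $4,426 = $26,556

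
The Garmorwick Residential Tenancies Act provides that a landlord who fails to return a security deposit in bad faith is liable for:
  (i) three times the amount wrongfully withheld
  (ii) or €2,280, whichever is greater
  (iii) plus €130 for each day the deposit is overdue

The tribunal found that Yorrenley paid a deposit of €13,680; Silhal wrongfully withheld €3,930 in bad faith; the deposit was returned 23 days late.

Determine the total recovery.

€14,780

Trebled: 3 × €3,930 = €11,790
Minimum €2,280: €11,790 meets the minimum, no increase.
Late-return penalty: 23 × €130 = €2,990
Damages plus late penalty: €11,790 + €2,990 = €14,780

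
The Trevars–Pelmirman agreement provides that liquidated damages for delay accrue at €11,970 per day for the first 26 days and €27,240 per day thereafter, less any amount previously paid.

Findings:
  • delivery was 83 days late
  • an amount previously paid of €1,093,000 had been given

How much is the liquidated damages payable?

Liquidated damages: €770,900

First 26 days: 26 × €11,970 = €311,220
Remaining days: (83 − 26) × €27,240 = €1,552,680
Accrued per-day damages: €311,220 + €1,552,680 = €1,863,900
Less amount previously paid: €1,863,900 − €1,093,000 = €770,900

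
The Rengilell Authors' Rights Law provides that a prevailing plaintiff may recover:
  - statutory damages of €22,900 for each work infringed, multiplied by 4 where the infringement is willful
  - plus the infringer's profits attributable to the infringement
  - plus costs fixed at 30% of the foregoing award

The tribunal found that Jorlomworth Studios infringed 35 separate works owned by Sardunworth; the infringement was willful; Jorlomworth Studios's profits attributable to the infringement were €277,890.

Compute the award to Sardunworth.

Award: €4,529,057

Statutory damages: 35 × €22,900 = €801,500
Multiplied by 4: 4 × €801,500 = €3,206,000
Combined award: €3,206,000 + €277,890 = €3,483,890
Costs: 30% of €3,483,890 = €1,045,167
Award plus costs: €3,483,890 + €1,045,167 = €4,529,057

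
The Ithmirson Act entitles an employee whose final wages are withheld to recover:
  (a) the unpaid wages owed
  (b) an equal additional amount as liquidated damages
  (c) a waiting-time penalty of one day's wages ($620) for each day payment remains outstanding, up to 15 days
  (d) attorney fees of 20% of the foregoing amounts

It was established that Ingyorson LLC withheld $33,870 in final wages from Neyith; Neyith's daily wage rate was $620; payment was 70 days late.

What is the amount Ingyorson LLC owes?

Liquidated damages (equal amount): $33,870
Penalty days: min(70, 15) = 15
Waiting-time penalty: 15 × $620 = $9,300
Subtotal: $33,870 + $33,870 + $9,300 = $77,040
Attorney fees: 20% of $77,040 = $15,408
Total award: $77,040 + $15,408 = $92,448

$92,448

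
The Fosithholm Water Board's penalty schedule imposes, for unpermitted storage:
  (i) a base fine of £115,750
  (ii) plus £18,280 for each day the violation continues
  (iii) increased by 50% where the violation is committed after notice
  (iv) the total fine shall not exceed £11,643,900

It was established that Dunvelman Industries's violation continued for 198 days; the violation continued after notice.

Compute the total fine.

Per-day component: 198 × £18,280 = £3,619,440
Base plus per-day: £115,750 + £3,619,440 = £3,735,190
Enhancement: 50% of £3,735,190 = £1,867,595
Enhanced fine: £3,735,190 + £1,867,595 = £5,602,785
Cap at £11,643,900: £5,602,785 is within the cap, no reduction.

£5,602,785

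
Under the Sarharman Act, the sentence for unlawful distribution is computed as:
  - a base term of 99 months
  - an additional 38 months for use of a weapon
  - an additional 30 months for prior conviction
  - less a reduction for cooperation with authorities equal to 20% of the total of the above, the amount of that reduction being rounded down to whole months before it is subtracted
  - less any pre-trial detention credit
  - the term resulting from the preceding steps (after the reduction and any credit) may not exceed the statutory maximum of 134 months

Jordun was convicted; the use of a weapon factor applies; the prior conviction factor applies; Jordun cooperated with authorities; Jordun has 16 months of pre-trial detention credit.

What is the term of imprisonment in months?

118 months

Use of a weapon enhancement: +38 months
Prior conviction enhancement: +30 months
Adjusted term: 99 months + 38 months + 30 months = 167 months
Cooperation with authorities reduction: 20% of 167 months = 33 months (rounded down)
After reduction: 167 − 33 = 134 months
Less pre-trial detention credit: 134 months − 16 months = 118 months
Cap at 134 months: 118 months is within the cap, no reduction.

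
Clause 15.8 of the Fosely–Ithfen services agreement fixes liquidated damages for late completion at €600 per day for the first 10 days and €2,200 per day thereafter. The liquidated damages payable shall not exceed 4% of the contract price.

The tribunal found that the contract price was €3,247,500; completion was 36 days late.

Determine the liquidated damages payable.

First 10 days: 10 × €600 = €6,000
Remaining days: (36 − 10) × €2,200 = €57,200
Accrued per-day damages: €6,000 + €57,200 = €63,200
Cap: 4% of €3,247,500 = €129,900
Cap at €129,900: €63,200 is within the cap, no reduction.

€63,200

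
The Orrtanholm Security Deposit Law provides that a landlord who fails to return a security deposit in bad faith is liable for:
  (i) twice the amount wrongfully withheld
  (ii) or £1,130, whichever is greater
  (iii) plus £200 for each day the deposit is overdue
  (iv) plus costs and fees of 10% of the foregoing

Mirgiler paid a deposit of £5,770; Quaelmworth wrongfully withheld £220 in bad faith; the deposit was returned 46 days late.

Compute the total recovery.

Doubled: 2 × £220 = £440
Minimum £1,130: £440 is below the minimum → £1,130
Late-return penalty: 46 × £200 = £9,200
Damages plus late penalty: £1,130 + £9,200 = £10,330
Costs and fees: 10% of £10,330 = £1,033
Total recovery: £10,330 + £1,033 = £11,363

£11,363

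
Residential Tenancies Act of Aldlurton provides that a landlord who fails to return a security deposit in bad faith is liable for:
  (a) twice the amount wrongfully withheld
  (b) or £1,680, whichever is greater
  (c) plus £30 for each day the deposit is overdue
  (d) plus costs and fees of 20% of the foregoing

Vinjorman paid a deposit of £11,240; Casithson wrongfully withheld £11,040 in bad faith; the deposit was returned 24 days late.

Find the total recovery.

£27,360

Doubled: 2 × £11,040 = £22,080
Minimum £1,680: £22,080 meets the minimum, no increase.
Late-return penalty: 24 × £30 = £720
Damages plus late penalty: £22,080 + £720 = £22,800
Costs and fees: 20% of £22,800 = £4,560
Total recovery: £22,800 + £4,560 = £27,360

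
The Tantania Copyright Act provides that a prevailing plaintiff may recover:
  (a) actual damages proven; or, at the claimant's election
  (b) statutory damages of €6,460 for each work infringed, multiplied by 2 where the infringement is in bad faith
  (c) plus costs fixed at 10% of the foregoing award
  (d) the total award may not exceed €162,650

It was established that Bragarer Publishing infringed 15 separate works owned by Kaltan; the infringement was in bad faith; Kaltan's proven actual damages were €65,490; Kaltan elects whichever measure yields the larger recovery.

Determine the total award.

Statutory damages: 15 × €6,460 = €96,900
Doubled: 2 × €96,900 = €193,800
Greater of actual damages (€65,490) or enhanced statutory damages (€193,800): €193,800
Costs: 10% of €193,800 = €19,380
Award plus costs: €193,800 + €19,380 = €213,180
Cap at €162,650: €213,180 exceeds the cap → €162,650

€162,650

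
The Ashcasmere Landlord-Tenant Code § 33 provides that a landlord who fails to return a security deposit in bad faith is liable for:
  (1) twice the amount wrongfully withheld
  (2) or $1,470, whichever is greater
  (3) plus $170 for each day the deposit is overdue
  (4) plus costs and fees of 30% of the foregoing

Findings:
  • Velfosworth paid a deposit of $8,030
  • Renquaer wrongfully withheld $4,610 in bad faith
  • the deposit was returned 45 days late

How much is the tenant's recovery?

Doubled: 2 × $4,610 = $9,220
Minimum $1,470: $9,220 meets the minimum, no increase.
Late-return penalty: 45 × $170 = $7,650
Damages plus late penalty: $9,220 + $7,650 = $16,870
Costs and fees: 30% of $16,870 = $5,061
Total recovery: $16,870 + $5,061 = $21,931

$21,931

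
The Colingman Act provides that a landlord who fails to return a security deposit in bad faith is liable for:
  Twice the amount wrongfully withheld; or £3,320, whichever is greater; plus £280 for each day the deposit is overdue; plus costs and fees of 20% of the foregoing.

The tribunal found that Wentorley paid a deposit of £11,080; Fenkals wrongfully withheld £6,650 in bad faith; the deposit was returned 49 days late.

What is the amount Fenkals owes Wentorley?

Recovery: £32,424

Doubled: 2 × £6,650 = £13,300
Minimum £3,320: £13,300 meets the minimum, no increase.
Late-return penalty: 49 × £280 = £13,720
Damages plus late penalty: £13,300 + £13,720 = £27,020
Costs and fees: 20% of £27,020 = £5,404
Total recovery: £27,020 + £5,404 = £32,424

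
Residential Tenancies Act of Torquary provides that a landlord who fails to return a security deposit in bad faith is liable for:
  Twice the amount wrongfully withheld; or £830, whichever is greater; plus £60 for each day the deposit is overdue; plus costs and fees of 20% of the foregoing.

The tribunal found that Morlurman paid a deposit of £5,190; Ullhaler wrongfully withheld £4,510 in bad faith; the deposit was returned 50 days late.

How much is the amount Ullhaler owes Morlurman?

Doubled: 2 × £4,510 = £9,020
Minimum £830: £9,020 meets the minimum, no increase.
Late-return penalty: 50 × £60 = £3,000
Damages plus late penalty: £9,020 + £3,000 = £12,020
Costs and fees: 20% of £12,020 = £2,404
Total recovery: £12,020 + £2,404 = £14,424

£14,424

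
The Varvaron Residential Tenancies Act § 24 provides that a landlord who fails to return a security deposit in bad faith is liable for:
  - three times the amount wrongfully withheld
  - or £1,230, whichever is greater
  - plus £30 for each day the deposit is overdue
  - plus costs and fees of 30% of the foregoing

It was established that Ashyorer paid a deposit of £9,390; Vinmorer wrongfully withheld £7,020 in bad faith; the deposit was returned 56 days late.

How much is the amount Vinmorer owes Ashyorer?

Trebled: 3 × £7,020 = £21,060
Minimum £1,230: £21,060 meets the minimum, no increase.
Late-return penalty: 56 × £30 = £1,680
Damages plus late penalty: £21,060 + £1,680 = £22,740
Costs and fees: 30% of £22,740 = £6,822
Total recovery: £22,740 + £6,822 = £29,562

Recovery: £29,562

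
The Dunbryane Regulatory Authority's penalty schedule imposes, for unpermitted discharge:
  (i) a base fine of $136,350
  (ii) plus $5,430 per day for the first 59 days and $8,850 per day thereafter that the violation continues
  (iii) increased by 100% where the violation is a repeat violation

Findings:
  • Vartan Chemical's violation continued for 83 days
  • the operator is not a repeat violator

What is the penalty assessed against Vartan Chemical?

$669,120

First 59 days: 59 × $5,430 = $320,370
Remaining days: (83 − 59) × $8,850 = $212,400
Per-day component: $320,370 + $212,400 = $532,770
Base plus per-day: $136,350 + $532,770 = $669,120
The operator is not a repeat violator: no 100% increase.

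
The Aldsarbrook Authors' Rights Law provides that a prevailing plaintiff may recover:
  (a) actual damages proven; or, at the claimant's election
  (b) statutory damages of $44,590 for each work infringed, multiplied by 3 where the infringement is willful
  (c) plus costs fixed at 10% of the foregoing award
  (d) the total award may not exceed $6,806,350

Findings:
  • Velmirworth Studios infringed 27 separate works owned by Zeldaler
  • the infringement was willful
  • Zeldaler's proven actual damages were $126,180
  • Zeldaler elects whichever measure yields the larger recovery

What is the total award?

$3,972,969

Statutory damages: 27 × $44,590 = $1,203,930
Trebled: 3 × $1,203,930 = $3,611,790
Greater of actual damages ($126,180) or enhanced statutory damages ($3,611,790): $3,611,790
Costs: 10% of $3,611,790 = $361,179
Award plus costs: $3,611,790 + $361,179 = $3,972,969
Cap at $6,806,350: $3,972,969 is within the cap, no reduction.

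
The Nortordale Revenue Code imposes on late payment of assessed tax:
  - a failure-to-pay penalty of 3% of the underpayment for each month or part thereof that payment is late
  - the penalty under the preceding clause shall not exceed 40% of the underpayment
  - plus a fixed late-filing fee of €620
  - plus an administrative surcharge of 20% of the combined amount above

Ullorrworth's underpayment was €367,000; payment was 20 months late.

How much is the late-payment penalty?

Accrued rate: 3% × 20 = 60%, capped at 40% → 40%
Failure-to-pay penalty: 40% of €367,000 = €146,800
Penalty before surcharge: €146,800 + €620 = €147,420
Administrative surcharge: 20% of €147,420 = €29,484
Total penalty: €147,420 + €29,484 = €176,904

€176,904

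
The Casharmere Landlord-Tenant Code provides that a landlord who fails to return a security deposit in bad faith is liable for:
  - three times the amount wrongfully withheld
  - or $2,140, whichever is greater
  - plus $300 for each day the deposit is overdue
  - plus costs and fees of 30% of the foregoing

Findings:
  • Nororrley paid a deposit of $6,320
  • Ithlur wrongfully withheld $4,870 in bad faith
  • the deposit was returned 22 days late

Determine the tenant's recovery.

Recovery: $27,573

Trebled: 3 × $4,870 = $14,610
Minimum $2,140: $14,610 meets the minimum, no increase.
Late-return penalty: 22 × $300 = $6,600
Damages plus late penalty: $14,610 + $6,600 = $21,210
Costs and fees: 30% of $21,210 = $6,363
Total recovery: $21,210 + $6,363 = $27,573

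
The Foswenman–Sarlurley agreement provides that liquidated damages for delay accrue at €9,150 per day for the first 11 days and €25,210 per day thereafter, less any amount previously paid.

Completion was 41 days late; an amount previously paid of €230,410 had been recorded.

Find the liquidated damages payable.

Liquidated damages: €626,540

First 11 days: 11 × €9,150 = €100,650
Remaining days: (41 − 11) × €25,210 = €756,300
Accrued per-day damages: €100,650 + €756,300 = €856,950
Less amount previously paid: €856,950 − €230,410 = €626,540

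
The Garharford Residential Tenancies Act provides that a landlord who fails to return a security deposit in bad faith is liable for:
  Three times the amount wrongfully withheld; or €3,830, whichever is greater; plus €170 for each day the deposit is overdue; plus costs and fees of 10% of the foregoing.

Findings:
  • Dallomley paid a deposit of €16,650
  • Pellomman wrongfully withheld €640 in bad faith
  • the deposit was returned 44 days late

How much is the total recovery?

€12,441

Trebled: 3 × €640 = €1,920
Minimum €3,830: €1,920 is below the minimum → €3,830
Late-return penalty: 44 × €170 = €7,480
Damages plus late penalty: €3,830 + €7,480 = €11,310
Costs and fees: 10% of €11,310 = €1,131
Total recovery: €11,310 + €1,131 = €12,441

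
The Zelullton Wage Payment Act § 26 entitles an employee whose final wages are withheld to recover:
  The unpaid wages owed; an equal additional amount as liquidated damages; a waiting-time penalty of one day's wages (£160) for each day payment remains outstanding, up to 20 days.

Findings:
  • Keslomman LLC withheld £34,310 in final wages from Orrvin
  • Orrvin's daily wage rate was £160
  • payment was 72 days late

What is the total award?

£71,820

Liquidated damages (equal amount): £34,310
Penalty days: min(72, 20) = 20
Waiting-time penalty: 20 × £160 = £3,200
Total award: £34,310 + £34,310 + £3,200 = £71,820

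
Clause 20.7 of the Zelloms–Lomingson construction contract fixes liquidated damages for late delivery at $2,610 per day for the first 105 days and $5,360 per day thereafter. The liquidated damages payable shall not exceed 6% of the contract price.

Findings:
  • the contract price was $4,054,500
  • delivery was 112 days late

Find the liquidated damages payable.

Liquidated damages: $243,270

First 105 days: 105 × $2,610 = $274,050
Remaining days: (112 − 105) × $5,360 = $37,520
Accrued per-day damages: $274,050 + $37,520 = $311,570
Cap: 6% of $4,054,500 = $243,270
Cap at $243,270: $311,570 exceeds the cap → $243,270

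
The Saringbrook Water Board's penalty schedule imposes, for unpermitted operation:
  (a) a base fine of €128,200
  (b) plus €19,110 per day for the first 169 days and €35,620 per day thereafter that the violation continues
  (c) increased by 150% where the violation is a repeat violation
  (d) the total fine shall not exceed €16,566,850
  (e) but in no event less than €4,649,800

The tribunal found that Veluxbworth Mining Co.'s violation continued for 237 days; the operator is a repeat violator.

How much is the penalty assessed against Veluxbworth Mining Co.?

Civil penalty: €14,449,875

First 169 days: 169 × €19,110 = €3,229,590
Remaining days: (237 − 169) × €35,620 = €2,422,160
Per-day component: €3,229,590 + €2,422,160 = €5,651,750
Base plus per-day: €128,200 + €5,651,750 = €5,779,950
Enhancement: 150% of €5,779,950 = €8,669,925
Enhanced fine: €5,779,950 + €8,669,925 = €14,449,875
Cap at €16,566,850: €14,449,875 is within the cap, no reduction.
Minimum €4,649,800: €14,449,875 meets the minimum, no increase.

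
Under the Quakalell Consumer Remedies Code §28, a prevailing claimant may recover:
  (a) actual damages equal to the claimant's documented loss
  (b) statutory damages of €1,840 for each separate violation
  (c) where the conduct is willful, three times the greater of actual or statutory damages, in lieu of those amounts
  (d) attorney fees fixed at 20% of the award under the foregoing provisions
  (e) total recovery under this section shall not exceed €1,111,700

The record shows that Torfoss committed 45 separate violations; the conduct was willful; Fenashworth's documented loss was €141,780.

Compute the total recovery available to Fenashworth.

€510,408

Statutory damages: 45 × €1,840 = €82,800
Greater of actual damages (€141,780) or statutory damages (€82,800): €141,780
Trebled: 3 × €141,780 = €425,340
Attorney fees: 20% of €425,340 = €85,068
Total before cap: €425,340 + €85,068 = €510,408
Cap at €1,111,700: €510,408 is within the cap, no reduction.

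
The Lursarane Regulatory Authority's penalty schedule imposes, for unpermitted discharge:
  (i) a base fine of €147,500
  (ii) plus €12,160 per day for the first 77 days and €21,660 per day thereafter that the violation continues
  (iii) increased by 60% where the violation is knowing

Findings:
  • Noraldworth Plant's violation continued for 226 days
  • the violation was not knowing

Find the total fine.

First 77 days: 77 × €12,160 = €936,320
Remaining days: (226 − 77) × €21,660 = €3,227,340
Per-day component: €936,320 + €3,227,340 = €4,163,660
Base plus per-day: €147,500 + €4,163,660 = €4,311,160
The violation was not knowing: no 60% increase.

Civil penalty: €4,311,160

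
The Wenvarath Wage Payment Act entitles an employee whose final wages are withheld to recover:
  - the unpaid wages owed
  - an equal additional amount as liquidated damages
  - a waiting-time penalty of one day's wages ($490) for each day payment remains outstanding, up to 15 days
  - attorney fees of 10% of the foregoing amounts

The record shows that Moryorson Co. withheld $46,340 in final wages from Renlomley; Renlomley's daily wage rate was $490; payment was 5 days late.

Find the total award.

Liquidated damages (equal amount): $46,340
Penalty days: min(5, 15) = 5
Waiting-time penalty: 5 × $490 = $2,450
Subtotal: $46,340 + $46,340 + $2,450 = $95,130
Attorney fees: 10% of $95,130 = $9,513
Total award: $95,130 + $9,513 = $104,643

$104,643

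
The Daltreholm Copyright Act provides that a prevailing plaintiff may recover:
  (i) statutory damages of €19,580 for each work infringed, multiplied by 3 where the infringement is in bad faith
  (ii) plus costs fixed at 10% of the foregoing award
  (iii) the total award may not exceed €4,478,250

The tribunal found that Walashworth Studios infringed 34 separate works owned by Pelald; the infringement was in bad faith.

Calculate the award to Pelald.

Statutory damages: 34 × €19,580 = €665,720
Trebled: 3 × €665,720 = €1,997,160
Costs: 10% of €1,997,160 = €199,716
Award plus costs: €1,997,160 + €199,716 = €2,196,876
Cap at €4,478,250: €2,196,876 is within the cap, no reduction.

€2,196,876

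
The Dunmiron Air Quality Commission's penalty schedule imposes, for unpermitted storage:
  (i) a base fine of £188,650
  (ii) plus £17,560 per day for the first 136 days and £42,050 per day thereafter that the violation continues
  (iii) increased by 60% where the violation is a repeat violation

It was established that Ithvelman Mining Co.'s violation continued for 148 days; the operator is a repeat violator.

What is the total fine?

First 136 days: 136 × £17,560 = £2,388,160
Remaining days: (148 − 136) × £42,050 = £504,600
Per-day component: £2,388,160 + £504,600 = £2,892,760
Base plus per-day: £188,650 + £2,892,760 = £3,081,410
Enhancement: 60% of £3,081,410 = £1,848,846
Enhanced fine: £3,081,410 + £1,848,846 = £4,930,256

£4,930,256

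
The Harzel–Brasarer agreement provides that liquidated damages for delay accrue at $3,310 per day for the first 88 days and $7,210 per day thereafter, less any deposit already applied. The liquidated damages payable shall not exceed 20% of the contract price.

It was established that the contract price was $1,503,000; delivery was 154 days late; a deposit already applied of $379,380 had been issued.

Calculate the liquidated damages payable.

$300,600

First 88 days: 88 × $3,310 = $291,280
Remaining days: (154 − 88) × $7,210 = $475,860
Accrued per-day damages: $291,280 + $475,860 = $767,140
Less deposit already applied: $767,140 − $379,380 = $387,760
Cap: 20% of $1,503,000 = $300,600
Cap at $300,600: $387,760 exceeds the cap → $300,600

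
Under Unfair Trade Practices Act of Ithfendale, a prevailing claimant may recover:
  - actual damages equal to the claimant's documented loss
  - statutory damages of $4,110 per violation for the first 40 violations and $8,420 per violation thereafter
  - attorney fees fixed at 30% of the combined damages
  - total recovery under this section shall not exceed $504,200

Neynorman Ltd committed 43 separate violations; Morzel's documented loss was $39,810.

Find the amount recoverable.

First 40 violations: 40 × $4,110 = $164,400
Remaining violations: (43 − 40) × $8,420 = $25,260
Statutory damages: $164,400 + $25,260 = $189,660
Combined damages: $39,810 + $189,660 = $229,470
Attorney fees: 30% of $229,470 = $68,841
Total before cap: $229,470 + $68,841 = $298,311
Cap at $504,200: $298,311 is within the cap, no reduction.

$298,311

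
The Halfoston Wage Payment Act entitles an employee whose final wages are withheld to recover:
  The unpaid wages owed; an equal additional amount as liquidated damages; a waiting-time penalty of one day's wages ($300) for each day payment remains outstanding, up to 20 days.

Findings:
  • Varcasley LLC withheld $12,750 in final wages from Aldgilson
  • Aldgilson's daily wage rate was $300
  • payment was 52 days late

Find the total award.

$31,500

Liquidated damages (equal amount): $12,750
Penalty days: min(52, 20) = 20
Waiting-time penalty: 20 × $300 = $6,000
Total award: $12,750 + $12,750 + $6,000 = $31,500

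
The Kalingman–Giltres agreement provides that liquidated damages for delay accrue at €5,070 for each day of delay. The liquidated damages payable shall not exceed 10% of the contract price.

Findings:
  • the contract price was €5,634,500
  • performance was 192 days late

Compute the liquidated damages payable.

Per-day damages: 192 × €5,070 = €973,440
Cap: 10% of €5,634,500 = €563,450
Cap at €563,450: €973,440 exceeds the cap → €563,450

€563,450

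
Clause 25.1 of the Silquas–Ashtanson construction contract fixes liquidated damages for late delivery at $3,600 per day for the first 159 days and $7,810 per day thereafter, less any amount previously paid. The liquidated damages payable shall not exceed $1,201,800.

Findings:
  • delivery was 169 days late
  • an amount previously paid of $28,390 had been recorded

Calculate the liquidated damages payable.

First 159 days: 159 × $3,600 = $572,400
Remaining days: (169 − 159) × $7,810 = $78,100
Accrued per-day damages: $572,400 + $78,100 = $650,500
Less amount previously paid: $650,500 − $28,390 = $622,110
Cap at $1,201,800: $622,110 is within the cap, no reduction.

$622,110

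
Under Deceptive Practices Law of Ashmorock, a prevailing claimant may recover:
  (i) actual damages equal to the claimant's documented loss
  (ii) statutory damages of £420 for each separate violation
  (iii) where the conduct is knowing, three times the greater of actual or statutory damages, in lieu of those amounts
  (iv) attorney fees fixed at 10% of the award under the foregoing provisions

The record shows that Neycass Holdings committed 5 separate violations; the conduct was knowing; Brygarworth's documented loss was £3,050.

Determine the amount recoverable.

£10,065

Statutory damages: 5 × £420 = £2,100
Greater of actual damages (£3,050) or statutory damages (£2,100): £3,050
Trebled: 3 × £3,050 = £9,150
Attorney fees: 10% of £9,150 = £915
Total recovery: £9,150 + £915 = £10,065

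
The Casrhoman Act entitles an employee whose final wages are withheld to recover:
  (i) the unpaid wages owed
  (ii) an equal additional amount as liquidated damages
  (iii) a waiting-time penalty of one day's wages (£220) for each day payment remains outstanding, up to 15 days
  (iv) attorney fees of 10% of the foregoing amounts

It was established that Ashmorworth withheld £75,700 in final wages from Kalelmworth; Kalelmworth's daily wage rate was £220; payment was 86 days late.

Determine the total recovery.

£170,170

Liquidated damages (equal amount): £75,700
Penalty days: min(86, 15) = 15
Waiting-time penalty: 15 × £220 = £3,300
Subtotal: £75,700 + £75,700 + £3,300 = £154,700
Attorney fees: 10% of £154,700 = £15,470
Total award: £154,700 + £15,470 = £170,170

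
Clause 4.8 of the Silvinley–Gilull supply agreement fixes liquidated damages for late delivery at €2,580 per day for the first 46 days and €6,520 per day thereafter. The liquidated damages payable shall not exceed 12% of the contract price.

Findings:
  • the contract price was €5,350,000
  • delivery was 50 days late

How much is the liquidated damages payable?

First 46 days: 46 × €2,580 = €118,680
Remaining days: (50 − 46) × €6,520 = €26,080
Accrued per-day damages: €118,680 + €26,080 = €144,760
Cap: 12% of €5,350,000 = €642,000
Cap at €642,000: €144,760 is within the cap, no reduction.

€144,760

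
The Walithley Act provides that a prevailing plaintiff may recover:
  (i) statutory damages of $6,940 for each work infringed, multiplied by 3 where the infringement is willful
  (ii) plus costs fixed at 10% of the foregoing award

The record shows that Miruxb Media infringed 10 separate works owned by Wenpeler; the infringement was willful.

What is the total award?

$229,020

Statutory damages: 10 × $6,940 = $69,400
Trebled: 3 × $69,400 = $208,200
Costs: 10% of $208,200 = $20,820
Award plus costs: $208,200 + $20,820 = $229,020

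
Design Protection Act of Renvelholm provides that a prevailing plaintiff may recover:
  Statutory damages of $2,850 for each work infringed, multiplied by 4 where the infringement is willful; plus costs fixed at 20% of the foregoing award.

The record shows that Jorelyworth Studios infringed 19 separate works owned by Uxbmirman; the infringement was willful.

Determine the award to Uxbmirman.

Statutory damages: 19 × $2,850 = $54,150
Multiplied by 4: 4 × $54,150 = $216,600
Costs: 20% of $216,600 = $43,320
Award plus costs: $216,600 + $43,320 = $259,920

$259,920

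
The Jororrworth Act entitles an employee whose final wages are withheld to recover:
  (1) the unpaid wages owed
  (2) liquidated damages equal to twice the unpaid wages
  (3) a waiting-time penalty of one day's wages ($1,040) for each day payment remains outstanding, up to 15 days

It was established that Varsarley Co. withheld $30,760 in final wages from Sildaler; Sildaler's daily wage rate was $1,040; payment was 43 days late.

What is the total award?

Doubled: 2 × $30,760 = $61,520
Penalty days: min(43, 15) = 15
Waiting-time penalty: 15 × $1,040 = $15,600
Total award: $30,760 + $61,520 + $15,600 = $107,880

$107,880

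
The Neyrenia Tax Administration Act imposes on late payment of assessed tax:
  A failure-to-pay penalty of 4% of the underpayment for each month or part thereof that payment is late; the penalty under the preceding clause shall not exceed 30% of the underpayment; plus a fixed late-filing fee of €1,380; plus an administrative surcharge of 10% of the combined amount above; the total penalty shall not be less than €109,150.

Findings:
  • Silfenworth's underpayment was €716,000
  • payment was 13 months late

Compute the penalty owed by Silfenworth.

Accrued rate: 4% × 13 = 52%, capped at 30% → 30%
Failure-to-pay penalty: 30% of €716,000 = €214,800
Penalty before surcharge: €214,800 + €1,380 = €216,180
Administrative surcharge: 10% of €216,180 = €21,618
Total penalty: €216,180 + €21,618 = €237,798
Minimum €109,150: €237,798 meets the minimum, no increase.

€237,798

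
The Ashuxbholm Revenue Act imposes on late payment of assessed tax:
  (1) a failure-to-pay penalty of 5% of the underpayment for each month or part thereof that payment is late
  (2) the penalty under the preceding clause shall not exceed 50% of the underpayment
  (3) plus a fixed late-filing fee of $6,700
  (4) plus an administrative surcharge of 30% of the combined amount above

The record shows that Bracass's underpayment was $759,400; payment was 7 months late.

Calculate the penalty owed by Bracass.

$354,237

Accrued rate: 5% × 7 = 35%, capped at 50% → 35%
Failure-to-pay penalty: 35% of $759,400 = $265,790
Penalty before surcharge: $265,790 + $6,700 = $272,490
Administrative surcharge: 30% of $272,490 = $81,747
Total penalty: $272,490 + $81,747 = $354,237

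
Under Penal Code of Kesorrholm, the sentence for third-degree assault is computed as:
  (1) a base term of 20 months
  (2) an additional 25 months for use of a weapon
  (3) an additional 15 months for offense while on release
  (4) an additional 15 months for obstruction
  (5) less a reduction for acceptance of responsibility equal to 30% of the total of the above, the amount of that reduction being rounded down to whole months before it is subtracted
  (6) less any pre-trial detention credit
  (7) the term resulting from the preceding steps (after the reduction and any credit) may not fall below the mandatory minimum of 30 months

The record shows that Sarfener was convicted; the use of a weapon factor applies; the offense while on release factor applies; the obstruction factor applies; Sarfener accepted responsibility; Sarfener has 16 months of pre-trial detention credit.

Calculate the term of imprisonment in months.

37 months

Use of a weapon enhancement: +25 months
Offense while on release enhancement: +15 months
Obstruction enhancement: +15 months
Adjusted term: 20 months + 25 months + 15 months + 15 months = 75 months
Acceptance of responsibility reduction: 30% of 75 months = 22 months (rounded down)
After reduction: 75 − 22 = 53 months
Less pre-trial detention credit: 53 months − 16 months = 37 months
Minimum 30 months: 37 months meets the minimum, no increase.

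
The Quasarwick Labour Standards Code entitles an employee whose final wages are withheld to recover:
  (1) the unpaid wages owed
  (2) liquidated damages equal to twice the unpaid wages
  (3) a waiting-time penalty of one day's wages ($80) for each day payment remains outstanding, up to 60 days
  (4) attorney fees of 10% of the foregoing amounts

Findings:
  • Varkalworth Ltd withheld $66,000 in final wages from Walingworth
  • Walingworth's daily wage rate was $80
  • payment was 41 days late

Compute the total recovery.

$221,408

Doubled: 2 × $66,000 = $132,000
Penalty days: min(41, 60) = 41
Waiting-time penalty: 41 × $80 = $3,280
Subtotal: $66,000 + $132,000 + $3,280 = $201,280
Attorney fees: 10% of $201,280 = $20,128
Total award: $201,280 + $20,128 = $221,408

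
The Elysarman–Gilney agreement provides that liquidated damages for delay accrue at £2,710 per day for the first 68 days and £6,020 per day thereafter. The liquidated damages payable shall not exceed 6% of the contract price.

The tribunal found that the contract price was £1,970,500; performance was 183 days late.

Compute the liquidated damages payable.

First 68 days: 68 × £2,710 = £184,280
Remaining days: (183 − 68) × £6,020 = £692,300
Accrued per-day damages: £184,280 + £692,300 = £876,580
Cap: 6% of £1,970,500 = £118,230
Cap at £118,230: £876,580 exceeds the cap → £118,230

£118,230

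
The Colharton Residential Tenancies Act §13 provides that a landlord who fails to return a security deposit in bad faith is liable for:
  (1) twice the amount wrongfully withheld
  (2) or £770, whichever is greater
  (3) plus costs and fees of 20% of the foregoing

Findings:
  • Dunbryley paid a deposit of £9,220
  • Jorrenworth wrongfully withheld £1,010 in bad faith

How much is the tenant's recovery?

£2,424

Doubled: 2 × £1,010 = £2,020
Minimum £770: £2,020 meets the minimum, no increase.
Costs and fees: 20% of £2,020 = £404
Total recovery: £2,020 + £404 = £2,424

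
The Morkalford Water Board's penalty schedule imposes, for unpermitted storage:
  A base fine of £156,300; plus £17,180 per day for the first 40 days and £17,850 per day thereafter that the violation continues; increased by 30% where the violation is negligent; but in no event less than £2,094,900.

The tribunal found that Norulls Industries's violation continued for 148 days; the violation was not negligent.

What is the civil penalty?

First 40 days: 40 × £17,180 = £687,200
Remaining days: (148 − 40) × £17,850 = £1,927,800
Per-day component: £687,200 + £1,927,800 = £2,615,000
Base plus per-day: £156,300 + £2,615,000 = £2,771,300
The violation was not negligent: no 30% increase.
Minimum £2,094,900: £2,771,300 meets the minimum, no increase.

£2,771,300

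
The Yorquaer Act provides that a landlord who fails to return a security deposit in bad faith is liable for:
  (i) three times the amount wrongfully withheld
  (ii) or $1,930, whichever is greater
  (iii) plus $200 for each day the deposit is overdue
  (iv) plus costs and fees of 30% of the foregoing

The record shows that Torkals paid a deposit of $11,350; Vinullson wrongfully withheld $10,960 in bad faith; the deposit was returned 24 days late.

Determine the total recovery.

Trebled: 3 × $10,960 = $32,880
Minimum $1,930: $32,880 meets the minimum, no increase.
Late-return penalty: 24 × $200 = $4,800
Damages plus late penalty: $32,880 + $4,800 = $37,680
Costs and fees: 30% of $37,680 = $11,304
Total recovery: $37,680 + $11,304 = $48,984

$48,984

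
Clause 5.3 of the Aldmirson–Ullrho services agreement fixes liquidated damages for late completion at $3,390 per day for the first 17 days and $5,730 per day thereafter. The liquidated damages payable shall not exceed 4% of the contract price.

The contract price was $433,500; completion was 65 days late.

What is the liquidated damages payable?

Liquidated damages: $17,340

First 17 days: 17 × $3,390 = $57,630
Remaining days: (65 − 17) × $5,730 = $275,040
Accrued per-day damages: $57,630 + $275,040 = $332,670
Cap: 4% of $433,500 = $17,340
Cap at $17,340: $332,670 exceeds the cap → $17,340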